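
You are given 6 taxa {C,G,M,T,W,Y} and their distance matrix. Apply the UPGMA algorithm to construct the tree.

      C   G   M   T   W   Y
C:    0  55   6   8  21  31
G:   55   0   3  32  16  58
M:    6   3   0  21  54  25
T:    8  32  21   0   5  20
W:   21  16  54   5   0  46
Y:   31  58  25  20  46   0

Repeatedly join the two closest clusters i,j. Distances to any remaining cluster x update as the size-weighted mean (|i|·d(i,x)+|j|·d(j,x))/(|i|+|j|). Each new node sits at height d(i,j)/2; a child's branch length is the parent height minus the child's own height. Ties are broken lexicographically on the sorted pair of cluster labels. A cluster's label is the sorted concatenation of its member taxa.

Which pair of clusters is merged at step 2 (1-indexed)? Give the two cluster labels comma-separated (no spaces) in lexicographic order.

step 1: merge (G,M) at d=3; branch lengths G→3/2, M→3/2; new cluster GM
  updated: d(C,GM)=61/2, d(GM,T)=53/2, d(GM,W)=35, d(GM,Y)=83/2
step 2: merge (T,W) at d=5; branch lengths T→5/2, W→5/2; new cluster TW
  updated: d(C,TW)=29/2, d(GM,TW)=123/4, d(TW,Y)=33
step 3: merge (C,TW) at d=29/2; branch lengths C→29/4, TW→19/4; new cluster CTW
  updated: d(CTW,GM)=92/3, d(CTW,Y)=97/3
step 4: merge (CTW,GM) at d=92/3; branch lengths CTW→97/12, GM→83/6; new cluster CGMTW
  updated: d(CGMTW,Y)=36
step 5: merge (CGMTW,Y) at d=36; branch lengths CGMTW→8/3, Y→18; new cluster CGMTWY
final tree: (((C:29/4,(T:5/2,W:5/2):19/4):97/12,(G:3/2,M:3/2):83/6):8/3,Y:18)
total length: 751/12

T,W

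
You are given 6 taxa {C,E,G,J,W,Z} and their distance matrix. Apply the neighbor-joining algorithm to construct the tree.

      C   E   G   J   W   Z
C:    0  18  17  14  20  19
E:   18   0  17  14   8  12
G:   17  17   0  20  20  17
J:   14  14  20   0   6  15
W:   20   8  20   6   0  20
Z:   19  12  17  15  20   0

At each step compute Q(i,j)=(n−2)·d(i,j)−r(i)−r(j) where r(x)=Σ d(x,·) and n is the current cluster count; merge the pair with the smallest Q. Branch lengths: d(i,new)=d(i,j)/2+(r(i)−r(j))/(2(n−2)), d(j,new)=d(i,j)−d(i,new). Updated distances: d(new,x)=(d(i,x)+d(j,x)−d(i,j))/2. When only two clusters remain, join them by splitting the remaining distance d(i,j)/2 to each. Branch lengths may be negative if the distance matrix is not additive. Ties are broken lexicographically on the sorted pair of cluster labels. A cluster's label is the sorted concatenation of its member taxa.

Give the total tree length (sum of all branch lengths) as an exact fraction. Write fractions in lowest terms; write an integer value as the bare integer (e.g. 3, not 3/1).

339/8

step 1: merge (J,W) at d=6, Q=-119; branch lengths J→19/8, W→29/8; new cluster JW
  updated: d(C,JW)=14, d(E,JW)=8, d(G,JW)=17, d(JW,Z)=29/2
step 2: merge (C,G) at d=17, Q=-85; branch lengths C→17/2, G→17/2; new cluster CG
  updated: d(CG,E)=9, d(CG,JW)=7, d(CG,Z)=19/2
step 3: merge (CG,Z) at d=19/2, Q=-85/2; branch lengths CG→17/8, Z→59/8; new cluster CGZ
  updated: d(CGZ,E)=23/4, d(CGZ,JW)=6
step 4: merge (CGZ,E) at d=23/4, Q=-79/4; branch lengths CGZ→15/8, E→31/8; new cluster CEGZ
  updated: d(CEGZ,JW)=33/8
step 5: merge (CEGZ,JW) at d=33/8; branch lengths CEGZ→33/16, JW→33/16; new cluster CEGJWZ
final tree: ((((C:17/2,G:17/2):17/8,Z:59/8):15/8,E:31/8):33/16,(J:19/8,W:29/8):33/16)
total length: 339/8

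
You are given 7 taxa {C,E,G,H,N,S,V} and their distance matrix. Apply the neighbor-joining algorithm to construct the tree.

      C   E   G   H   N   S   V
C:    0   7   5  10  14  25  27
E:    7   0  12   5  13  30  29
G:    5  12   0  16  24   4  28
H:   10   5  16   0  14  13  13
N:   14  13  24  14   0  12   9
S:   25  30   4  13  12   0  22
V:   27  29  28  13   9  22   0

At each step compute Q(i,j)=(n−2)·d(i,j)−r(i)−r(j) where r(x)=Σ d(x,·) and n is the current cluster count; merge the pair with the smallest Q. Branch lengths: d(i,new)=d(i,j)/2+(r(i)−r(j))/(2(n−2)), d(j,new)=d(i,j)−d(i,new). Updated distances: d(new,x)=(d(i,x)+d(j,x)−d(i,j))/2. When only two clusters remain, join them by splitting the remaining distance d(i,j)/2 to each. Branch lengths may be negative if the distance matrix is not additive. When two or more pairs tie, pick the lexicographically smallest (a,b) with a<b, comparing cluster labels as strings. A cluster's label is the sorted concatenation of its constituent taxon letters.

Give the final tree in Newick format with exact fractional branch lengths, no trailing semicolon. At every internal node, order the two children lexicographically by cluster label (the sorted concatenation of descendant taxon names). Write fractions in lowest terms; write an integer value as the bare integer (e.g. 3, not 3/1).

1. join G+S (d=4, Q=-175) ⇒ GS; edges |G|=3/10, |S|=37/10
  updated: d(C,GS)=13, d(E,GS)=19, d(GS,H)=25/2, d(GS,N)=16, d(GS,V)=23
2. join N+V (d=9, Q=-131) ⇒ NV; edges |N|=1/8, |V|=71/8
  updated: d(C,NV)=16, d(E,NV)=33/2, d(GS,NV)=15, d(H,NV)=9
3. join C+E (d=7, Q=-145/2) ⇒ CE; edges |C|=13/4, |E|=15/4
  updated: d(CE,GS)=25/2, d(CE,H)=4, d(CE,NV)=51/4
4. join CE+H (d=4, Q=-187/4) ⇒ CEH; edges |CE|=47/16, |H|=17/16
  updated: d(CEH,GS)=21/2, d(CEH,NV)=71/8
5. join CEH+GS (d=21/2, Q=-275/8) ⇒ CEGHS; edges |CEH|=35/16, |GS|=133/16
  updated: d(CEGHS,NV)=107/16
6. join CEGHS+NV (d=107/16) ⇒ CEGHNSV; edges |CEGHS|=107/32, |NV|=107/32
final tree: ((((C:13/4,E:15/4):47/16,H:17/16):35/16,(G:3/10,S:37/10):133/16):107/32,(N:1/8,V:71/8):107/32)
total length: 659/16

((((C:13/4,E:15/4):47/16,H:17/16):35/16,(G:3/10,S:37/10):133/16):107/32,(N:1/8,V:71/8):107/32)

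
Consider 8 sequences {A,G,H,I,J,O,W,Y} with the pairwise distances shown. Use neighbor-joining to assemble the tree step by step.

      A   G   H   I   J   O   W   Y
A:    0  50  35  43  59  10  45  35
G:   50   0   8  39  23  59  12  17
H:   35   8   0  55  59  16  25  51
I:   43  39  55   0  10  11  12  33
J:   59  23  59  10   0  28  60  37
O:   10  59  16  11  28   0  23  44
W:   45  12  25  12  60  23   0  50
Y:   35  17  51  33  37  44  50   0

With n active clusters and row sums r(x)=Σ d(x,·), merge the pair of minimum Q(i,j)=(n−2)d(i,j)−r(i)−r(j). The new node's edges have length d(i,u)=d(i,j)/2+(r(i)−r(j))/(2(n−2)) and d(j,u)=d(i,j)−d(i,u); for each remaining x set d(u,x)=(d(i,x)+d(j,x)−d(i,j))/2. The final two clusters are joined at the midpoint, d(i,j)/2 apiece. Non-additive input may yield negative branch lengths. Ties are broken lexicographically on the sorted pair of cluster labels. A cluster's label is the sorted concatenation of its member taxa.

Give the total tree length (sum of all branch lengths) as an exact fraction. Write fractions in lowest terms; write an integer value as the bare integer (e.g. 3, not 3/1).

1575/16

iteration 1: select I,J (d=10, Q=-419); attach at lengths (-13/12, 133/12); label the merged cluster IJ
  updated: d(A,IJ)=46, d(G,IJ)=26, d(H,IJ)=52, d(IJ,O)=29/2, d(IJ,W)=31, d(IJ,Y)=30
iteration 2: select A,O (d=10, Q=-675/2); attach at lengths (209/20, -9/20); label the merged cluster AO
  updated: d(AO,G)=99/2, d(AO,H)=41/2, d(AO,IJ)=101/4, d(AO,W)=29, d(AO,Y)=69/2
iteration 3: select G,H (d=8, Q=-237); attach at lengths (-3/2, 19/2); label the merged cluster GH
  updated: d(AO,GH)=31, d(GH,IJ)=35, d(GH,W)=29/2, d(GH,Y)=30
iteration 4: select GH,W (d=29/2, Q=-383/2); attach at lengths (59/12, 115/12); label the merged cluster GHW
  updated: d(AO,GHW)=91/4, d(GHW,IJ)=103/4, d(GHW,Y)=131/4
iteration 5: select AO,GHW (d=91/4, Q=-473/4); attach at lengths (187/16, 177/16); label the merged cluster AGHOW
  updated: d(AGHOW,IJ)=113/8, d(AGHOW,Y)=89/4
iteration 6: select AGHOW,IJ (d=113/8, Q=-531/8); attach at lengths (51/16, 175/16); label the merged cluster AGHIJOW
  updated: d(AGHIJOW,Y)=305/16
iteration 7: select AGHIJOW,Y (d=305/16); attach at lengths (305/32, 305/32); label the merged cluster AGHIJOWY
final tree: ((((A:209/20,O:-9/20):187/16,((G:-3/2,H:19/2):59/12,W:115/12):177/16):51/16,(I:-13/12,J:133/12):175/16):305/32,Y:305/32)
total length: 1575/16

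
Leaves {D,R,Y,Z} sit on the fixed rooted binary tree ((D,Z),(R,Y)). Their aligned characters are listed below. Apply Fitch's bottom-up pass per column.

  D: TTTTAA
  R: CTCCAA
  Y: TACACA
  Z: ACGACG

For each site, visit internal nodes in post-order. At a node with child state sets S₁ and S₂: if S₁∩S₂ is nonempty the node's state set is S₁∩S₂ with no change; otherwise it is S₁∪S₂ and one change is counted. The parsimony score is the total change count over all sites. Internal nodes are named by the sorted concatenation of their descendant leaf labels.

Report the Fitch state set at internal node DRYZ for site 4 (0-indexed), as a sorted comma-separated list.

[col 0] DZ: children D:{T}, Z:{A} ∪→ {A,T}; cost 1
[col 0] RY: children R:{C}, Y:{T} ∪→ {C,T}; cost 1
[col 0] DRYZ: children DZ:{A,T}, RY:{C,T} ∩→ {T}; cost 0
[col 1] DZ: children D:{T}, Z:{C} ∪→ {C,T}; cost 1
[col 1] RY: children R:{T}, Y:{A} ∪→ {A,T}; cost 1
[col 1] DRYZ: children DZ:{C,T}, RY:{A,T} ∩→ {T}; cost 0
[col 2] DZ: children D:{T}, Z:{G} ∪→ {G,T}; cost 1
[col 2] RY: children R:{C}, Y:{C} ∩→ {C}; cost 0
[col 2] DRYZ: children DZ:{G,T}, RY:{C} ∪→ {C,G,T}; cost 1
[col 3] DZ: children D:{T}, Z:{A} ∪→ {A,T}; cost 1
[col 3] RY: children R:{C}, Y:{A} ∪→ {A,C}; cost 1
[col 3] DRYZ: children DZ:{A,T}, RY:{A,C} ∩→ {A}; cost 0
[col 4] DZ: children D:{A}, Z:{C} ∪→ {A,C}; cost 1
[col 4] RY: children R:{A}, Y:{C} ∪→ {A,C}; cost 1
[col 4] DRYZ: children DZ:{A,C}, RY:{A,C} ∩→ {A,C}; cost 0
[col 5] DZ: children D:{A}, Z:{G} ∪→ {A,G}; cost 1
[col 5] RY: children R:{A}, Y:{A} ∩→ {A}; cost 0
[col 5] DRYZ: children DZ:{A,G}, RY:{A} ∩→ {A}; cost 0
per-site changes: [2, 2, 2, 2, 2, 1]; total = 11

A,C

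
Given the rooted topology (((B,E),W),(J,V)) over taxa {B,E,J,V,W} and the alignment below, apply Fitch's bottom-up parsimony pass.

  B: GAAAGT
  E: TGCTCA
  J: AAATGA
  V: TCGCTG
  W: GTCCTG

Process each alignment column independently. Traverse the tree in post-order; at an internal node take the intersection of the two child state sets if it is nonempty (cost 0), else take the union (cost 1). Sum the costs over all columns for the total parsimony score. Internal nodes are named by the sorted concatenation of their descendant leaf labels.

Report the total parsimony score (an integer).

[col 0] BE: children B:{G}, E:{T} ∪→ {G,T}; cost 1
[col 0] BEW: children BE:{G,T}, W:{G} ∩→ {G}; cost 0
[col 0] JV: children J:{A}, V:{T} ∪→ {A,T}; cost 1
[col 0] BEJVW: children BEW:{G}, JV:{A,T} ∪→ {A,G,T}; cost 1
[col 1] BE: children B:{A}, E:{G} ∪→ {A,G}; cost 1
[col 1] BEW: children BE:{A,G}, W:{T} ∪→ {A,G,T}; cost 1
[col 1] JV: children J:{A}, V:{C} ∪→ {A,C}; cost 1
[col 1] BEJVW: children BEW:{A,G,T}, JV:{A,C} ∩→ {A}; cost 0
[col 2] BE: children B:{A}, E:{C} ∪→ {A,C}; cost 1
[col 2] BEW: children BE:{A,C}, W:{C} ∩→ {C}; cost 0
[col 2] JV: children J:{A}, V:{G} ∪→ {A,G}; cost 1
[col 2] BEJVW: children BEW:{C}, JV:{A,G} ∪→ {A,C,G}; cost 1
[col 3] BE: children B:{A}, E:{T} ∪→ {A,T}; cost 1
[col 3] BEW: children BE:{A,T}, W:{C} ∪→ {A,C,T}; cost 1
[col 3] JV: children J:{T}, V:{C} ∪→ {C,T}; cost 1
[col 3] BEJVW: children BEW:{A,C,T}, JV:{C,T} ∩→ {C,T}; cost 0
[col 4] BE: children B:{G}, E:{C} ∪→ {C,G}; cost 1
[col 4] BEW: children BE:{C,G}, W:{T} ∪→ {C,G,T}; cost 1
[col 4] JV: children J:{G}, V:{T} ∪→ {G,T}; cost 1
[col 4] BEJVW: children BEW:{C,G,T}, JV:{G,T} ∩→ {G,T}; cost 0
[col 5] BE: children B:{T}, E:{A} ∪→ {A,T}; cost 1
[col 5] BEW: children BE:{A,T}, W:{G} ∪→ {A,G,T}; cost 1
[col 5] JV: children J:{A}, V:{G} ∪→ {A,G}; cost 1
[col 5] BEJVW: children BEW:{A,G,T}, JV:{A,G} ∩→ {A,G}; cost 0
per-site changes: [3, 3, 3, 3, 3, 3]; total = 18

18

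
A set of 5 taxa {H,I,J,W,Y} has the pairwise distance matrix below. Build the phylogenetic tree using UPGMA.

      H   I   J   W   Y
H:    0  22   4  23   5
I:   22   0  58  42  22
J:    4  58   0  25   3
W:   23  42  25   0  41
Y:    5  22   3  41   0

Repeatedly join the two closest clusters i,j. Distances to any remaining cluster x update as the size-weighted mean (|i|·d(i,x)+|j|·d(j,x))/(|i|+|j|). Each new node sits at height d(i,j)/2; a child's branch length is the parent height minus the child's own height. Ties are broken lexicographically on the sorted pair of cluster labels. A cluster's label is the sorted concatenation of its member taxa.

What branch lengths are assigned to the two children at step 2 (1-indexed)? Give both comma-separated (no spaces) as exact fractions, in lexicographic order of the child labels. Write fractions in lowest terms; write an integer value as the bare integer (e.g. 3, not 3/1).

iteration 1: select J,Y (d=3); attach at lengths (3/2, 3/2); label the merged cluster JY
  updated: d(H,JY)=9/2, d(I,JY)=40, d(JY,W)=33
iteration 2: select H,JY (d=9/2); attach at lengths (9/4, 3/4); label the merged cluster HJY
  updated: d(HJY,I)=34, d(HJY,W)=89/3
iteration 3: select HJY,W (d=89/3); attach at lengths (151/12, 89/6); label the merged cluster HJWY
  updated: d(HJWY,I)=36
iteration 4: select HJWY,I (d=36); attach at lengths (19/6, 18); label the merged cluster HIJWY
final tree: (((H:9/4,(J:3/2,Y:3/2):3/4):151/12,W:89/6):19/6,I:18)
total length: 655/12

9/4,3/4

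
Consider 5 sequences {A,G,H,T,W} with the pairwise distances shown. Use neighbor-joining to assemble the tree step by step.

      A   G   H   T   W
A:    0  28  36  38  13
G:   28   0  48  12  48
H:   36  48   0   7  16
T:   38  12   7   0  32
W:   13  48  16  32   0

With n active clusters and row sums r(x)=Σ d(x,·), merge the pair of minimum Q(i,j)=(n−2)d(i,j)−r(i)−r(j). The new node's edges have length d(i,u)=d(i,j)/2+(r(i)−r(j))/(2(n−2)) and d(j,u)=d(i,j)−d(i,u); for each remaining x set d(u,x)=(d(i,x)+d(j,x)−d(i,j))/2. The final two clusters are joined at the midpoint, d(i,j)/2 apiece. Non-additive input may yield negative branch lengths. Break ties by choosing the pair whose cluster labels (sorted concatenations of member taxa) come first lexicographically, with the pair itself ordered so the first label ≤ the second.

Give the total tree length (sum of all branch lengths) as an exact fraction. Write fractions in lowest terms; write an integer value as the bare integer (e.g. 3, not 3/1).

115/2

step 1: merge (G,T) at d=12, Q=-189; branch lengths G→83/6, T→-11/6; new cluster GT
  updated: d(A,GT)=27, d(GT,H)=43/2, d(GT,W)=34
step 2: merge (A,W) at d=13, Q=-113; branch lengths A→39/4, W→13/4; new cluster AW
  updated: d(AW,GT)=24, d(AW,H)=39/2
step 3: merge (AW,GT) at d=24, Q=-65; branch lengths AW→11, GT→13; new cluster AGTW
  updated: d(AGTW,H)=17/2
step 4: merge (AGTW,H) at d=17/2; branch lengths AGTW→17/4, H→17/4; new cluster AGHTW
final tree: (((A:39/4,W:13/4):11,(G:83/6,T:-11/6):13):17/4,H:17/4)
total length: 115/2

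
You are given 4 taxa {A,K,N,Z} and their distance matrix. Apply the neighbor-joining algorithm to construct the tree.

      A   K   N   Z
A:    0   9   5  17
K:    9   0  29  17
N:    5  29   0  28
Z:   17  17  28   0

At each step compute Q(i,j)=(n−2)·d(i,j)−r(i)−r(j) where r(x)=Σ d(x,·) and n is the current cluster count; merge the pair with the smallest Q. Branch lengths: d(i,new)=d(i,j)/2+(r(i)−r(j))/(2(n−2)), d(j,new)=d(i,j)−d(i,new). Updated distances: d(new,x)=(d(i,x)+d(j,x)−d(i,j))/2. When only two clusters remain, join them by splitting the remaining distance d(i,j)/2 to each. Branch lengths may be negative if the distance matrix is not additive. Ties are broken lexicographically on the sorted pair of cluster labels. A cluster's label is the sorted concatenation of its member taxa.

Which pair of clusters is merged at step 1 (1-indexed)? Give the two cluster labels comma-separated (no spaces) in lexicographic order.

iteration 1: select A,N (d=5, Q=-83); attach at lengths (-21/4, 41/4); label the merged cluster AN
  updated: d(AN,K)=33/2, d(AN,Z)=20
iteration 2: select AN,K (d=33/2, Q=-107/2); attach at lengths (39/4, 27/4); label the merged cluster AKN
  updated: d(AKN,Z)=41/4
iteration 3: select AKN,Z (d=41/4); attach at lengths (41/8, 41/8); label the merged cluster AKNZ
final tree: (((A:-21/4,N:41/4):39/4,K:27/4):41/8,Z:41/8)
total length: 127/4

A,N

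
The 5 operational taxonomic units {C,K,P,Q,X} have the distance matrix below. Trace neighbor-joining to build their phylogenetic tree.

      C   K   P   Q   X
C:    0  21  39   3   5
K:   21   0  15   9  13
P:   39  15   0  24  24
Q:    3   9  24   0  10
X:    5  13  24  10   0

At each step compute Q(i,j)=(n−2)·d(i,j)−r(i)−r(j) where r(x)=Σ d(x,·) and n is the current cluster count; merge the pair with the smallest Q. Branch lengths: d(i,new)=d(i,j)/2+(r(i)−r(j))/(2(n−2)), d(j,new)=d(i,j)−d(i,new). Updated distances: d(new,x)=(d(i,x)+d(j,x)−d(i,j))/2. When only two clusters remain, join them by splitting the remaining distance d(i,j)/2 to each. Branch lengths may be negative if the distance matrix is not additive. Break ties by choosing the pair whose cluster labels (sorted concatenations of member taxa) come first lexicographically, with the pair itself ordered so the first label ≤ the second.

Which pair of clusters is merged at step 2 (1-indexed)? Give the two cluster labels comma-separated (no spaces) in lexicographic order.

iteration 1: select K,P (d=15, Q=-115); attach at lengths (1/6, 89/6); label the merged cluster KP
  updated: d(C,KP)=45/2, d(KP,Q)=9, d(KP,X)=11
iteration 2: select C,Q (d=3, Q=-93/2); attach at lengths (29/8, -5/8); label the merged cluster CQ
  updated: d(CQ,KP)=57/4, d(CQ,X)=6
iteration 3: select CQ,KP (d=57/4, Q=-125/4); attach at lengths (37/8, 77/8); label the merged cluster CKPQ
  updated: d(CKPQ,X)=11/8
iteration 4: select CKPQ,X (d=11/8); attach at lengths (11/16, 11/16); label the merged cluster CKPQX
final tree: (((C:29/8,Q:-5/8):37/8,(K:1/6,P:89/6):77/8):11/16,X:11/16)
total length: 269/8

C,Q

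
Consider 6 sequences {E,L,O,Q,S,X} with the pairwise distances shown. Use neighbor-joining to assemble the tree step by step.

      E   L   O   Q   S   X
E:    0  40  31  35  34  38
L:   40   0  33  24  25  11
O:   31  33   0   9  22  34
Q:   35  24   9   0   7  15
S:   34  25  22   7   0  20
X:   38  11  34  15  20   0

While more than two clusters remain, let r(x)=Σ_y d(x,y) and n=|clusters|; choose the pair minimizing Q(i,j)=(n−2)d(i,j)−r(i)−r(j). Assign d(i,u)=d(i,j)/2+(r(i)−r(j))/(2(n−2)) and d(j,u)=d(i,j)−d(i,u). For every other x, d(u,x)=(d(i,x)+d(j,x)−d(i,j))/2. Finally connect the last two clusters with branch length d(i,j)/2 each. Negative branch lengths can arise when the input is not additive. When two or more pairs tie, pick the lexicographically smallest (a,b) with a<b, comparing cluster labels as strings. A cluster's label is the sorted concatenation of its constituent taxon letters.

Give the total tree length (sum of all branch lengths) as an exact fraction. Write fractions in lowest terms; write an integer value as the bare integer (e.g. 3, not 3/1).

525/8

step 1: merge (L,X) at d=11, Q=-207; branch lengths L→59/8, X→29/8; new cluster LX
  updated: d(E,LX)=67/2, d(LX,O)=28, d(LX,Q)=14, d(LX,S)=17
step 2: merge (E,O) at d=31, Q=-261/2; branch lengths E→91/4, O→33/4; new cluster EO
  updated: d(EO,LX)=61/4, d(EO,Q)=13/2, d(EO,S)=25/2
step 3: merge (EO,LX) at d=61/4, Q=-50; branch lengths EO→37/8, LX→85/8; new cluster ELOX
  updated: d(ELOX,Q)=21/8, d(ELOX,S)=57/8
step 4: merge (ELOX,Q) at d=21/8, Q=-67/4; branch lengths ELOX→11/8, Q→5/4; new cluster ELOQX
  updated: d(ELOQX,S)=23/4
step 5: merge (ELOQX,S) at d=23/4; branch lengths ELOQX→23/8, S→23/8; new cluster ELOQSX
final tree: ((((E:91/4,O:33/4):37/8,(L:59/8,X:29/8):85/8):11/8,Q:5/4):23/8,S:23/8)
total length: 525/8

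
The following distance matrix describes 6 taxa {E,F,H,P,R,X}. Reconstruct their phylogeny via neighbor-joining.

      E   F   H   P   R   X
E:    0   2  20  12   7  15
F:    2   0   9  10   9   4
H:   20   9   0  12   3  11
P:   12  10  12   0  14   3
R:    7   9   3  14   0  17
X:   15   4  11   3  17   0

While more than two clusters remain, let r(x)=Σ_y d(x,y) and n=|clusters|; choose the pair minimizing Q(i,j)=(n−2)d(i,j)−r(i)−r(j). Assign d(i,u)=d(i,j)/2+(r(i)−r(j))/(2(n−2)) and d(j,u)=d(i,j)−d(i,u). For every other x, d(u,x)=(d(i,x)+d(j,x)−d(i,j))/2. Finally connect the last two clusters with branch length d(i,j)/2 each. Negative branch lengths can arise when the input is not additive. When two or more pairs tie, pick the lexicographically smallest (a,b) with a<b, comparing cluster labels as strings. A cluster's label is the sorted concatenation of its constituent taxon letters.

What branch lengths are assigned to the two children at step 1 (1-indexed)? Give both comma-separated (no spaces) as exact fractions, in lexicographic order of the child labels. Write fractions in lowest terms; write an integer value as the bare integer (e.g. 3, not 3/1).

1. join H+R (d=3, Q=-93) ⇒ HR; edges |H|=17/8, |R|=7/8
  updated: d(E,HR)=12, d(F,HR)=15/2, d(HR,P)=23/2, d(HR,X)=25/2
2. join P+X (d=3, Q=-62) ⇒ PX; edges |P|=11/6, |X|=7/6
  updated: d(E,PX)=12, d(F,PX)=11/2, d(HR,PX)=21/2
3. join E+F (d=2, Q=-37) ⇒ EF; edges |E|=15/4, |F|=-7/4
  updated: d(EF,HR)=35/4, d(EF,PX)=31/4
4. join EF+HR (d=35/4, Q=-27) ⇒ EFHR; edges |EF|=3, |HR|=23/4
  updated: d(EFHR,PX)=19/4
5. join EFHR+PX (d=19/4) ⇒ EFHPRX; edges |EFHR|=19/8, |PX|=19/8
final tree: (((E:15/4,F:-7/4):3,(H:17/8,R:7/8):23/4):19/8,(P:11/6,X:7/6):19/8)
total length: 43/2

17/8,7/8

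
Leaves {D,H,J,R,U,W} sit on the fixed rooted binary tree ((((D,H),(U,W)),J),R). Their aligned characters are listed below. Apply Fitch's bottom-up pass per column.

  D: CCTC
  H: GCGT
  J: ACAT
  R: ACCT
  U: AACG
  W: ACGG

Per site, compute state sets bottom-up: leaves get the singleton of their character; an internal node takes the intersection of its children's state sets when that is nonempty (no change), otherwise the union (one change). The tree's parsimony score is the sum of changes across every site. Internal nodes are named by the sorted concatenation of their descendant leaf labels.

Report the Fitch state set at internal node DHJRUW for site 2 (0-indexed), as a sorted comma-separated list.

A,C,G

site 0, node DH: D={C} ∪ H={G} → {C,G} (+1)
site 0, node UW: U={A} ∩ W={A} → {A} (+0)
site 0, node DHUW: DH={C,G} ∪ UW={A} → {A,C,G} (+1)
site 0, node DHJUW: DHUW={A,C,G} ∩ J={A} → {A} (+0)
site 0, node DHJRUW: DHJUW={A} ∩ R={A} → {A} (+0)
site 1, node DH: D={C} ∩ H={C} → {C} (+0)
site 1, node UW: U={A} ∪ W={C} → {A,C} (+1)
site 1, node DHUW: DH={C} ∩ UW={A,C} → {C} (+0)
site 1, node DHJUW: DHUW={C} ∩ J={C} → {C} (+0)
site 1, node DHJRUW: DHJUW={C} ∩ R={C} → {C} (+0)
site 2, node DH: D={T} ∪ H={G} → {G,T} (+1)
site 2, node UW: U={C} ∪ W={G} → {C,G} (+1)
site 2, node DHUW: DH={G,T} ∩ UW={C,G} → {G} (+0)
site 2, node DHJUW: DHUW={G} ∪ J={A} → {A,G} (+1)
site 2, node DHJRUW: DHJUW={A,G} ∪ R={C} → {A,C,G} (+1)
site 3, node DH: D={C} ∪ H={T} → {C,T} (+1)
site 3, node UW: U={G} ∩ W={G} → {G} (+0)
site 3, node DHUW: DH={C,T} ∪ UW={G} → {C,G,T} (+1)
site 3, node DHJUW: DHUW={C,G,T} ∩ J={T} → {T} (+0)
site 3, node DHJRUW: DHJUW={T} ∩ R={T} → {T} (+0)
per-site changes: [2, 1, 4, 2]; total = 9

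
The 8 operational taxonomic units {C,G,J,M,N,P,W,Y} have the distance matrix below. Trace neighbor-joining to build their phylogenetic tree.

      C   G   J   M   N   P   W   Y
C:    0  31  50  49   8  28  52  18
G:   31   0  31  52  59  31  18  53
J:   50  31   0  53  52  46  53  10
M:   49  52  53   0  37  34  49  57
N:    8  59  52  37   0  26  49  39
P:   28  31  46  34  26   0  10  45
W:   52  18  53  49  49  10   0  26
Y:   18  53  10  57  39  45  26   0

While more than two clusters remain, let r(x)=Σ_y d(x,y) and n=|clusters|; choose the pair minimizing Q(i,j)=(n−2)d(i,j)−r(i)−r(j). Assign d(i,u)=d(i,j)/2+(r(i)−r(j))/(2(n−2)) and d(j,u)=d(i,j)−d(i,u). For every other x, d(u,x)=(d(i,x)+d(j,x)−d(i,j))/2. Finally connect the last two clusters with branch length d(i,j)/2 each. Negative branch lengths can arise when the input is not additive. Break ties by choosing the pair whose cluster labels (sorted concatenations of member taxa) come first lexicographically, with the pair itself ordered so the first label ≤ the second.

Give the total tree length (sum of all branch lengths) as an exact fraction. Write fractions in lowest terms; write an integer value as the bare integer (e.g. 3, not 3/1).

911/8

step 1: merge (J,Y) at d=10, Q=-483; branch lengths J→107/12, Y→13/12; new cluster JY
  updated: d(C,JY)=29, d(G,JY)=37, d(JY,M)=50, d(JY,N)=81/2, d(JY,P)=81/2, d(JY,W)=69/2
step 2: merge (C,N) at d=8, Q=-753/2; branch lengths C→7/4, N→25/4; new cluster CN
  updated: d(CN,G)=41, d(CN,JY)=123/4, d(CN,M)=39, d(CN,P)=23, d(CN,W)=93/2
step 3: merge (G,W) at d=18, Q=-265; branch lengths G→93/8, W→51/8; new cluster GW
  updated: d(CN,GW)=139/4, d(GW,JY)=107/4, d(GW,M)=83/2, d(GW,P)=23/2
step 4: merge (GW,P) at d=23/2, Q=-189; branch lengths GW→20/3, P→29/6; new cluster GPW
  updated: d(CN,GPW)=185/8, d(GPW,JY)=223/8, d(GPW,M)=32
step 5: merge (CN,JY) at d=123/4, Q=-140; branch lengths CN→183/16, JY→309/16; new cluster CJNY
  updated: d(CJNY,GPW)=81/8, d(CJNY,M)=233/8
step 6: merge (CJNY,GPW) at d=81/8, Q=-285/4; branch lengths CJNY→29/8, GPW→13/2; new cluster CGJNPWY
  updated: d(CGJNPWY,M)=51/2
step 7: merge (CGJNPWY,M) at d=51/2; branch lengths CGJNPWY→51/4, M→51/4; new cluster CGJMNPWY
final tree: ((((C:7/4,N:25/4):183/16,(J:107/12,Y:13/12):309/16):29/8,((G:93/8,W:51/8):20/3,P:29/6):13/2):51/4,M:51/4)
total length: 911/8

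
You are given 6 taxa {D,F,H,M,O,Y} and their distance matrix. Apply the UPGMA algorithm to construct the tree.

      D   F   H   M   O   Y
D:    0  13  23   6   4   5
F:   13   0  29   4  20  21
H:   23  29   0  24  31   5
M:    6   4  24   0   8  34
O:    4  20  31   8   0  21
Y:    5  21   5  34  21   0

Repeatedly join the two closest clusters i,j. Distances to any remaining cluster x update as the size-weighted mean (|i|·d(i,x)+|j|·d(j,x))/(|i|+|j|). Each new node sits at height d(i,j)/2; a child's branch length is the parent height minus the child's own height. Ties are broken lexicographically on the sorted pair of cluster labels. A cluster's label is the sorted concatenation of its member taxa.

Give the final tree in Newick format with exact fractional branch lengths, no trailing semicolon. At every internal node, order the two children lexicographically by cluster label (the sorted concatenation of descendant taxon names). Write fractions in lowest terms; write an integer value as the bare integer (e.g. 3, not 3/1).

(((D:2,O:2):31/8,(F:2,M:2):31/8):47/8,(H:5/2,Y:5/2):37/4)

iteration 1: select D,O (d=4); attach at lengths (2, 2); label the merged cluster DO
  updated: d(DO,F)=33/2, d(DO,H)=27, d(DO,M)=7, d(DO,Y)=13
iteration 2: select F,M (d=4); attach at lengths (2, 2); label the merged cluster FM
  updated: d(DO,FM)=47/4, d(FM,H)=53/2, d(FM,Y)=55/2
iteration 3: select H,Y (d=5); attach at lengths (5/2, 5/2); label the merged cluster HY
  updated: d(DO,HY)=20, d(FM,HY)=27
iteration 4: select DO,FM (d=47/4); attach at lengths (31/8, 31/8); label the merged cluster DFMO
  updated: d(DFMO,HY)=47/2
iteration 5: select DFMO,HY (d=47/2); attach at lengths (47/8, 37/4); label the merged cluster DFHMOY
final tree: (((D:2,O:2):31/8,(F:2,M:2):31/8):47/8,(H:5/2,Y:5/2):37/4)
total length: 287/8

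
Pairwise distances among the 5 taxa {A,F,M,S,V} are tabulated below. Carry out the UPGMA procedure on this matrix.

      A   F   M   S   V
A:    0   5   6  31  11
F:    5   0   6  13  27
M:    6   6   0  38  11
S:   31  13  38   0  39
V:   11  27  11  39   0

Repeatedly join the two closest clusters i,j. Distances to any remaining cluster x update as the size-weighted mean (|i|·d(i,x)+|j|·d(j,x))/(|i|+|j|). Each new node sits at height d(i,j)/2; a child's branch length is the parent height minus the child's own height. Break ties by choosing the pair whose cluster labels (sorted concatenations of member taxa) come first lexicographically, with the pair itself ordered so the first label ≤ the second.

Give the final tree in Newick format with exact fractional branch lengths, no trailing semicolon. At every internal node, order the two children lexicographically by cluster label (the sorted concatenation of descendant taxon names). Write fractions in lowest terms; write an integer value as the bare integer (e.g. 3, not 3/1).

((((A:5/2,F:5/2):1/2,M:3):31/6,V:49/6):167/24,S:121/8)

iteration 1: select A,F (d=5); attach at lengths (5/2, 5/2); label the merged cluster AF
  updated: d(AF,M)=6, d(AF,S)=22, d(AF,V)=19
iteration 2: select AF,M (d=6); attach at lengths (1/2, 3); label the merged cluster AFM
  updated: d(AFM,S)=82/3, d(AFM,V)=49/3
iteration 3: select AFM,V (d=49/3); attach at lengths (31/6, 49/6); label the merged cluster AFMV
  updated: d(AFMV,S)=121/4
iteration 4: select AFMV,S (d=121/4); attach at lengths (167/24, 121/8); label the merged cluster AFMSV
final tree: ((((A:5/2,F:5/2):1/2,M:3):31/6,V:49/6):167/24,S:121/8)
total length: 527/12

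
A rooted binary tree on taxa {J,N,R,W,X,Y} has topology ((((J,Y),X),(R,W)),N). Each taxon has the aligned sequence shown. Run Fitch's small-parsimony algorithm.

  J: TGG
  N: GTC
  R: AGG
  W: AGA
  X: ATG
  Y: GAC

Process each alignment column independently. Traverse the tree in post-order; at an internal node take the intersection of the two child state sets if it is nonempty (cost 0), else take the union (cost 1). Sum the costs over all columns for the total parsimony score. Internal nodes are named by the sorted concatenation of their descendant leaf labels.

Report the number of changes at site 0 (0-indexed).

3

site 0, node JY: J={T} ∪ Y={G} → {G,T} (+1)
site 0, node JXY: JY={G,T} ∪ X={A} → {A,G,T} (+1)
site 0, node RW: R={A} ∩ W={A} → {A} (+0)
site 0, node JRWXY: JXY={A,G,T} ∩ RW={A} → {A} (+0)
site 0, node JNRWXY: JRWXY={A} ∪ N={G} → {A,G} (+1)
site 1, node JY: J={G} ∪ Y={A} → {A,G} (+1)
site 1, node JXY: JY={A,G} ∪ X={T} → {A,G,T} (+1)
site 1, node RW: R={G} ∩ W={G} → {G} (+0)
site 1, node JRWXY: JXY={A,G,T} ∩ RW={G} → {G} (+0)
site 1, node JNRWXY: JRWXY={G} ∪ N={T} → {G,T} (+1)
site 2, node JY: J={G} ∪ Y={C} → {C,G} (+1)
site 2, node JXY: JY={C,G} ∩ X={G} → {G} (+0)
site 2, node RW: R={G} ∪ W={A} → {A,G} (+1)
site 2, node JRWXY: JXY={G} ∩ RW={A,G} → {G} (+0)
site 2, node JNRWXY: JRWXY={G} ∪ N={C} → {C,G} (+1)
per-site changes: [3, 3, 3]; total = 9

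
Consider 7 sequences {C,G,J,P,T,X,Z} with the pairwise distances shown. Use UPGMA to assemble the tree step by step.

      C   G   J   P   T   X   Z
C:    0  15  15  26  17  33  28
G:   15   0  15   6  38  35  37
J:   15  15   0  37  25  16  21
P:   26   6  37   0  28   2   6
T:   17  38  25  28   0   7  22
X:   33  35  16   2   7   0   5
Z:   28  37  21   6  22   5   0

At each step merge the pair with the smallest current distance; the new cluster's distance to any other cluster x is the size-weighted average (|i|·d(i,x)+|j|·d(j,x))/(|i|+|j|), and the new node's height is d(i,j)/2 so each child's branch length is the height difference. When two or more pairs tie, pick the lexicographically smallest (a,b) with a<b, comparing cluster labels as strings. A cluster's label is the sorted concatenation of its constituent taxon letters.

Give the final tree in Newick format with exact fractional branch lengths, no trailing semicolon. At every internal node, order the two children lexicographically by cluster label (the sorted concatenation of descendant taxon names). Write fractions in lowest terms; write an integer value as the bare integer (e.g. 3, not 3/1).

(((C:15/2,G:15/2):0,J:15/2):139/24,(((P:1,X:1):7/4,Z:11/4):27/4,T:19/2):91/24)

step 1: merge (P,X) at d=2; branch lengths P→1, X→1; new cluster PX
  updated: d(C,PX)=59/2, d(G,PX)=41/2, d(J,PX)=53/2, d(PX,T)=35/2, d(PX,Z)=11/2
step 2: merge (PX,Z) at d=11/2; branch lengths PX→7/4, Z→11/4; new cluster PXZ
  updated: d(C,PXZ)=29, d(G,PXZ)=26, d(J,PXZ)=74/3, d(PXZ,T)=19
step 3: merge (C,G) at d=15; branch lengths C→15/2, G→15/2; new cluster CG
  updated: d(CG,J)=15, d(CG,PXZ)=55/2, d(CG,T)=55/2
step 4: merge (CG,J) at d=15; branch lengths CG→0, J→15/2; new cluster CGJ
  updated: d(CGJ,PXZ)=239/9, d(CGJ,T)=80/3
step 5: merge (PXZ,T) at d=19; branch lengths PXZ→27/4, T→19/2; new cluster PTXZ
  updated: d(CGJ,PTXZ)=319/12
step 6: merge (CGJ,PTXZ) at d=319/12; branch lengths CGJ→139/24, PTXZ→91/24; new cluster CGJPTXZ
final tree: (((C:15/2,G:15/2):0,J:15/2):139/24,(((P:1,X:1):7/4,Z:11/4):27/4,T:19/2):91/24)
total length: 329/6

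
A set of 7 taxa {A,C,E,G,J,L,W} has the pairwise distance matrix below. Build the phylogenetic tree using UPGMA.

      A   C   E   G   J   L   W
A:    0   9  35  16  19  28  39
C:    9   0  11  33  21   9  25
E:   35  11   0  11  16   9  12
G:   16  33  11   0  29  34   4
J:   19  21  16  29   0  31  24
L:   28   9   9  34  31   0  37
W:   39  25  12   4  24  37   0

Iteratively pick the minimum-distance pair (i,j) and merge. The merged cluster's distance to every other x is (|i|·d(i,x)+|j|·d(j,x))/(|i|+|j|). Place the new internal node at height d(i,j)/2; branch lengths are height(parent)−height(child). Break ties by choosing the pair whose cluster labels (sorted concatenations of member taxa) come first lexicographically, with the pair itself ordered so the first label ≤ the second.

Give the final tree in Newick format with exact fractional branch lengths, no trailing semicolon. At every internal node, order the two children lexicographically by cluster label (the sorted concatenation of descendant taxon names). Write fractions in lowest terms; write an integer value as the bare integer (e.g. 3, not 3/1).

1. join G+W (d=4) ⇒ GW; edges |G|=2, |W|=2
  updated: d(A,GW)=55/2, d(C,GW)=29, d(E,GW)=23/2, d(GW,J)=53/2, d(GW,L)=71/2
2. join A+C (d=9) ⇒ AC; edges |A|=9/2, |C|=9/2
  updated: d(AC,E)=23, d(AC,GW)=113/4, d(AC,J)=20, d(AC,L)=37/2
3. join E+L (d=9) ⇒ EL; edges |E|=9/2, |L|=9/2
  updated: d(AC,EL)=83/4, d(EL,GW)=47/2, d(EL,J)=47/2
4. join AC+J (d=20) ⇒ ACJ; edges |AC|=11/2, |J|=10
  updated: d(ACJ,EL)=65/3, d(ACJ,GW)=83/3
5. join ACJ+EL (d=65/3) ⇒ ACEJL; edges |ACJ|=5/6, |EL|=19/3
  updated: d(ACEJL,GW)=26
6. join ACEJL+GW (d=26) ⇒ ACEGJLW; edges |ACEJL|=13/6, |GW|=11
final tree: ((((A:9/2,C:9/2):11/2,J:10):5/6,(E:9/2,L:9/2):19/3):13/6,(G:2,W:2):11)
total length: 347/6

((((A:9/2,C:9/2):11/2,J:10):5/6,(E:9/2,L:9/2):19/3):13/6,(G:2,W:2):11)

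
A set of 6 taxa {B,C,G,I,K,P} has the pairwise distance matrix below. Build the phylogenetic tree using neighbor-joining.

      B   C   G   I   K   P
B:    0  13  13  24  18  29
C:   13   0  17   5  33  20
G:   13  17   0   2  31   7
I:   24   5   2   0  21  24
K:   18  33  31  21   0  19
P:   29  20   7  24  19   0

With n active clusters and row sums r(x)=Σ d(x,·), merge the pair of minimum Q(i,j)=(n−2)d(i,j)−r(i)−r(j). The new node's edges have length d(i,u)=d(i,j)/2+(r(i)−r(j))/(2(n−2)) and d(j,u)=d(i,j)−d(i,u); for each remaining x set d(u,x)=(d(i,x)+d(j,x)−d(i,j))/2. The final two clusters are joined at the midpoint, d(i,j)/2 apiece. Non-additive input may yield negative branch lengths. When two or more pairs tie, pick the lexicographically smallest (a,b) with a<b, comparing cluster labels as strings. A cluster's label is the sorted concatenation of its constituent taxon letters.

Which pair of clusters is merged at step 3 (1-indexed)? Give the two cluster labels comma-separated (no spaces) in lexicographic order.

step 1: merge (B,K) at d=18, Q=-147; branch lengths B→47/8, K→97/8; new cluster BK
  updated: d(BK,C)=14, d(BK,G)=13, d(BK,I)=27/2, d(BK,P)=15
step 2: merge (C,I) at d=5, Q=-171/2; branch lengths C→53/12, I→7/12; new cluster CI
  updated: d(BK,CI)=45/4, d(CI,G)=7, d(CI,P)=39/2
step 3: merge (BK,CI) at d=45/4, Q=-109/2; branch lengths BK→6, CI→21/4; new cluster BCIK
  updated: d(BCIK,G)=35/8, d(BCIK,P)=93/8
step 4: merge (BCIK,G) at d=35/8, Q=-23; branch lengths BCIK→9/2, G→-1/8; new cluster BCGIK
  updated: d(BCGIK,P)=57/8
step 5: merge (BCGIK,P) at d=57/8; branch lengths BCGIK→57/16, P→57/16; new cluster BCGIKP
final tree: ((((B:47/8,K:97/8):6,(C:53/12,I:7/12):21/4):9/2,G:-1/8):57/16,P:57/16)
total length: 183/4

BK,CI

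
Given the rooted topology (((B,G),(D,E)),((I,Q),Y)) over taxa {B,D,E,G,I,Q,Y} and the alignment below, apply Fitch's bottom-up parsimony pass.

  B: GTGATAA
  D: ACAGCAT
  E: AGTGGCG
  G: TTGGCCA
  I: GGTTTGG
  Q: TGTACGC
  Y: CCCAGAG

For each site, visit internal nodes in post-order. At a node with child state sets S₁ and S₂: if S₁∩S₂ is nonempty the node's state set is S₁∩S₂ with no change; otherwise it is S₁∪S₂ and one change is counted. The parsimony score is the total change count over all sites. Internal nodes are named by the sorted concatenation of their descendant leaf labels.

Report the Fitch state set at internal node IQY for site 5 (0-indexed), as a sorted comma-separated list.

site 0, node BG: B={G} ∪ G={T} → {G,T} (+1)
site 0, node DE: D={A} ∩ E={A} → {A} (+0)
site 0, node BDEG: BG={G,T} ∪ DE={A} → {A,G,T} (+1)
site 0, node IQ: I={G} ∪ Q={T} → {G,T} (+1)
site 0, node IQY: IQ={G,T} ∪ Y={C} → {C,G,T} (+1)
site 0, node BDEGIQY: BDEG={A,G,T} ∩ IQY={C,G,T} → {G,T} (+0)
site 1, node BG: B={T} ∩ G={T} → {T} (+0)
site 1, node DE: D={C} ∪ E={G} → {C,G} (+1)
site 1, node BDEG: BG={T} ∪ DE={C,G} → {C,G,T} (+1)
site 1, node IQ: I={G} ∩ Q={G} → {G} (+0)
site 1, node IQY: IQ={G} ∪ Y={C} → {C,G} (+1)
site 1, node BDEGIQY: BDEG={C,G,T} ∩ IQY={C,G} → {C,G} (+0)
site 2, node BG: B={G} ∩ G={G} → {G} (+0)
site 2, node DE: D={A} ∪ E={T} → {A,T} (+1)
site 2, node BDEG: BG={G} ∪ DE={A,T} → {A,G,T} (+1)
site 2, node IQ: I={T} ∩ Q={T} → {T} (+0)
site 2, node IQY: IQ={T} ∪ Y={C} → {C,T} (+1)
site 2, node BDEGIQY: BDEG={A,G,T} ∩ IQY={C,T} → {T} (+0)
site 3, node BG: B={A} ∪ G={G} → {A,G} (+1)
site 3, node DE: D={G} ∩ E={G} → {G} (+0)
site 3, node BDEG: BG={A,G} ∩ DE={G} → {G} (+0)
site 3, node IQ: I={T} ∪ Q={A} → {A,T} (+1)
site 3, node IQY: IQ={A,T} ∩ Y={A} → {A} (+0)
site 3, node BDEGIQY: BDEG={G} ∪ IQY={A} → {A,G} (+1)
site 4, node BG: B={T} ∪ G={C} → {C,T} (+1)
site 4, node DE: D={C} ∪ E={G} → {C,G} (+1)
site 4, node BDEG: BG={C,T} ∩ DE={C,G} → {C} (+0)
site 4, node IQ: I={T} ∪ Q={C} → {C,T} (+1)
site 4, node IQY: IQ={C,T} ∪ Y={G} → {C,G,T} (+1)
site 4, node BDEGIQY: BDEG={C} ∩ IQY={C,G,T} → {C} (+0)
site 5, node BG: B={A} ∪ G={C} → {A,C} (+1)
site 5, node DE: D={A} ∪ E={C} → {A,C} (+1)
site 5, node BDEG: BG={A,C} ∩ DE={A,C} → {A,C} (+0)
site 5, node IQ: I={G} ∩ Q={G} → {G} (+0)
site 5, node IQY: IQ={G} ∪ Y={A} → {A,G} (+1)
site 5, node BDEGIQY: BDEG={A,C} ∩ IQY={A,G} → {A} (+0)
site 6, node BG: B={A} ∩ G={A} → {A} (+0)
site 6, node DE: D={T} ∪ E={G} → {G,T} (+1)
site 6, node BDEG: BG={A} ∪ DE={G,T} → {A,G,T} (+1)
site 6, node IQ: I={G} ∪ Q={C} → {C,G} (+1)
site 6, node IQY: IQ={C,G} ∩ Y={G} → {G} (+0)
site 6, node BDEGIQY: BDEG={A,G,T} ∩ IQY={G} → {G} (+0)
per-site changes: [4, 3, 3, 3, 4, 3, 3]; total = 23

A,G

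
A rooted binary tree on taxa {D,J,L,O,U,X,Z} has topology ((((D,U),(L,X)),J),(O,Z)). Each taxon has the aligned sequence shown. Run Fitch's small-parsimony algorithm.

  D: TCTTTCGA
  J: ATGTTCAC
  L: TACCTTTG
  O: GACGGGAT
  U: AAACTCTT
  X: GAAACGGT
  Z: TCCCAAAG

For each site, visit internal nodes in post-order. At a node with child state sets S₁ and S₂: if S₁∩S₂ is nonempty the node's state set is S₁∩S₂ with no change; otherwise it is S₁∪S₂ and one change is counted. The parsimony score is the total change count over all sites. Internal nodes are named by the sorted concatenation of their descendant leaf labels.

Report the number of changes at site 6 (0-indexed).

site 0, node DU: D={T} ∪ U={A} → {A,T} (+1)
site 0, node LX: L={T} ∪ X={G} → {G,T} (+1)
site 0, node DLUX: DU={A,T} ∩ LX={G,T} → {T} (+0)
site 0, node DJLUX: DLUX={T} ∪ J={A} → {A,T} (+1)
site 0, node OZ: O={G} ∪ Z={T} → {G,T} (+1)
site 0, node DJLOUXZ: DJLUX={A,T} ∩ OZ={G,T} → {T} (+0)
site 1, node DU: D={C} ∪ U={A} → {A,C} (+1)
site 1, node LX: L={A} ∩ X={A} → {A} (+0)
site 1, node DLUX: DU={A,C} ∩ LX={A} → {A} (+0)
site 1, node DJLUX: DLUX={A} ∪ J={T} → {A,T} (+1)
site 1, node OZ: O={A} ∪ Z={C} → {A,C} (+1)
site 1, node DJLOUXZ: DJLUX={A,T} ∩ OZ={A,C} → {A} (+0)
site 2, node DU: D={T} ∪ U={A} → {A,T} (+1)
site 2, node LX: L={C} ∪ X={A} → {A,C} (+1)
site 2, node DLUX: DU={A,T} ∩ LX={A,C} → {A} (+0)
site 2, node DJLUX: DLUX={A} ∪ J={G} → {A,G} (+1)
site 2, node OZ: O={C} ∩ Z={C} → {C} (+0)
site 2, node DJLOUXZ: DJLUX={A,G} ∪ OZ={C} → {A,C,G} (+1)
site 3, node DU: D={T} ∪ U={C} → {C,T} (+1)
site 3, node LX: L={C} ∪ X={A} → {A,C} (+1)
site 3, node DLUX: DU={C,T} ∩ LX={A,C} → {C} (+0)
site 3, node DJLUX: DLUX={C} ∪ J={T} → {C,T} (+1)
site 3, node OZ: O={G} ∪ Z={C} → {C,G} (+1)
site 3, node DJLOUXZ: DJLUX={C,T} ∩ OZ={C,G} → {C} (+0)
site 4, node DU: D={T} ∩ U={T} → {T} (+0)
site 4, node LX: L={T} ∪ X={C} → {C,T} (+1)
site 4, node DLUX: DU={T} ∩ LX={C,T} → {T} (+0)
site 4, node DJLUX: DLUX={T} ∩ J={T} → {T} (+0)
site 4, node OZ: O={G} ∪ Z={A} → {A,G} (+1)
site 4, node DJLOUXZ: DJLUX={T} ∪ OZ={A,G} → {A,G,T} (+1)
site 5, node DU: D={C} ∩ U={C} → {C} (+0)
site 5, node LX: L={T} ∪ X={G} → {G,T} (+1)
site 5, node DLUX: DU={C} ∪ LX={G,T} → {C,G,T} (+1)
site 5, node DJLUX: DLUX={C,G,T} ∩ J={C} → {C} (+0)
site 5, node OZ: O={G} ∪ Z={A} → {A,G} (+1)
site 5, node DJLOUXZ: DJLUX={C} ∪ OZ={A,G} → {A,C,G} (+1)
site 6, node DU: D={G} ∪ U={T} → {G,T} (+1)
site 6, node LX: L={T} ∪ X={G} → {G,T} (+1)
site 6, node DLUX: DU={G,T} ∩ LX={G,T} → {G,T} (+0)
site 6, node DJLUX: DLUX={G,T} ∪ J={A} → {A,G,T} (+1)
site 6, node OZ: O={A} ∩ Z={A} → {A} (+0)
site 6, node DJLOUXZ: DJLUX={A,G,T} ∩ OZ={A} → {A} (+0)
site 7, node DU: D={A} ∪ U={T} → {A,T} (+1)
site 7, node LX: L={G} ∪ X={T} → {G,T} (+1)
site 7, node DLUX: DU={A,T} ∩ LX={G,T} → {T} (+0)
site 7, node DJLUX: DLUX={T} ∪ J={C} → {C,T} (+1)
site 7, node OZ: O={T} ∪ Z={G} → {G,T} (+1)
site 7, node DJLOUXZ: DJLUX={C,T} ∩ OZ={G,T} → {T} (+0)
per-site changes: [4, 3, 4, 4, 3, 4, 3, 4]; total = 29

3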